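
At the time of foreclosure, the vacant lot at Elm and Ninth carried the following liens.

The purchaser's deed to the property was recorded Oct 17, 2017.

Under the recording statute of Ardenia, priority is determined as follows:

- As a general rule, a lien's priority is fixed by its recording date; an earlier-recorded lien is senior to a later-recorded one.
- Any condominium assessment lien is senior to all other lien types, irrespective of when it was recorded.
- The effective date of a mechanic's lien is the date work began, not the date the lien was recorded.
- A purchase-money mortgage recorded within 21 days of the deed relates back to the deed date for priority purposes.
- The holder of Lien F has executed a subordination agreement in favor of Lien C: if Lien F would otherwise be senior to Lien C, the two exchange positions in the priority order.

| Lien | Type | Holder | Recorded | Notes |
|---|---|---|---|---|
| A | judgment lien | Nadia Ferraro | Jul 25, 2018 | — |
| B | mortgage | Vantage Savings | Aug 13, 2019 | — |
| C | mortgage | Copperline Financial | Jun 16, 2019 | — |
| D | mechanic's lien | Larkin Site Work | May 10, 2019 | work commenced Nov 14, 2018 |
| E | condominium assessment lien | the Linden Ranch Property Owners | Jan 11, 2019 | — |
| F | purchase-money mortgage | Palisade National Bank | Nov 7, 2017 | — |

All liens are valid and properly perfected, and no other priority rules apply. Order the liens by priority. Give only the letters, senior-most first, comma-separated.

E, C, A, D, F, B

Effective dates after the stated exceptions: D relates back to Nov 14, 2018 (work commenced); F relates back to the deed date Oct 17, 2017.
E is a condominium assessment lien and takes priority over every other lien.
Remaining liens by effective date: F (Oct 17, 2017), A (Jul 25, 2018), D (Nov 14, 2018), C (Jun 16, 2019), B (Aug 13, 2019).
The subordination applies — F was senior to C — so F and C swap.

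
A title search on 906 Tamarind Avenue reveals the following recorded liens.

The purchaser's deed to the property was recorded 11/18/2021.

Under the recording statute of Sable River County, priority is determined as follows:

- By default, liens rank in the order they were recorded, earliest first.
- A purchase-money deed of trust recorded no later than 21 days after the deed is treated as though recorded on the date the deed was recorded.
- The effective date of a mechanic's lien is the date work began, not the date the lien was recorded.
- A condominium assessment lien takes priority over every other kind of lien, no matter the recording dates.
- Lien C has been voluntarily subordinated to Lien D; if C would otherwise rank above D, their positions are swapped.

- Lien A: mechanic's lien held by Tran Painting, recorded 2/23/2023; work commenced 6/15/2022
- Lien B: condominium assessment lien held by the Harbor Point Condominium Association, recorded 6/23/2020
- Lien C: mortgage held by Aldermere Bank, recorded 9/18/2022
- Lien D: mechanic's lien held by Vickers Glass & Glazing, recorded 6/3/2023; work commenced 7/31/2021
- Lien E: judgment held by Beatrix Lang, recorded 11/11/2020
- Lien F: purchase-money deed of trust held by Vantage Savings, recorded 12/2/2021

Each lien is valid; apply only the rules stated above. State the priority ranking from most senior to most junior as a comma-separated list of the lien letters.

B, E, D, F, A, C

Effective dates after the stated exceptions: A relates back to 6/15/2022 (work commenced); D relates back to 7/31/2021 (work commenced); F was recorded within the 21-day window, so its effective date is the deed date 11/18/2021.
B, as a condominium assessment lien, has superpriority and ranks first.
The other liens, earliest effective date first: E (11/11/2020), D (7/31/2021), F (11/18/2021), A (6/15/2022), C (9/18/2022).
Since C is not senior to D, the subordination leaves the order unchanged.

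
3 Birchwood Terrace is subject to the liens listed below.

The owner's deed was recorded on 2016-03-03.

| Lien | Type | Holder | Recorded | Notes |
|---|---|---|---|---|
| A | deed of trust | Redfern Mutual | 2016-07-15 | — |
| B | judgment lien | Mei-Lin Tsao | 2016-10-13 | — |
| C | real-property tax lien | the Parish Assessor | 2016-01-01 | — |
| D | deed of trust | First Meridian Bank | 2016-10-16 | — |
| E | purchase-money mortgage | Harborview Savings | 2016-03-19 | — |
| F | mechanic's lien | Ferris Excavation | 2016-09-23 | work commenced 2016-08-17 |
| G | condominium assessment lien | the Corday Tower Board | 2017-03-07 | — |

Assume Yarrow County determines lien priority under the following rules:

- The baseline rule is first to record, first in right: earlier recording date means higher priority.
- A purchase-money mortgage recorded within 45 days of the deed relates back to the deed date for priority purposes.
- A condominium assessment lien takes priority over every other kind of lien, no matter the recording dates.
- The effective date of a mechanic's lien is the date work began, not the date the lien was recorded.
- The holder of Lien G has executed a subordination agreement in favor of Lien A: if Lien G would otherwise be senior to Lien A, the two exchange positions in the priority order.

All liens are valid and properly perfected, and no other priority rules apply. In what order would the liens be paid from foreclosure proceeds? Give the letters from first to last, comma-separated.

First, effective dates: E's effective date is the deed date, 2016-03-03; F is treated as recorded 2016-08-17, the work-commencement date.
G, as a condominium assessment lien, has superpriority and ranks first.
Remaining liens by effective date: C (2016-01-01), E (2016-03-03), A (2016-07-15), F (2016-08-17), B (2016-10-13), D (2016-10-16).
G would otherwise be senior to A, so under the subordination agreement G and A exchange positions.

A, C, E, G, F, B, D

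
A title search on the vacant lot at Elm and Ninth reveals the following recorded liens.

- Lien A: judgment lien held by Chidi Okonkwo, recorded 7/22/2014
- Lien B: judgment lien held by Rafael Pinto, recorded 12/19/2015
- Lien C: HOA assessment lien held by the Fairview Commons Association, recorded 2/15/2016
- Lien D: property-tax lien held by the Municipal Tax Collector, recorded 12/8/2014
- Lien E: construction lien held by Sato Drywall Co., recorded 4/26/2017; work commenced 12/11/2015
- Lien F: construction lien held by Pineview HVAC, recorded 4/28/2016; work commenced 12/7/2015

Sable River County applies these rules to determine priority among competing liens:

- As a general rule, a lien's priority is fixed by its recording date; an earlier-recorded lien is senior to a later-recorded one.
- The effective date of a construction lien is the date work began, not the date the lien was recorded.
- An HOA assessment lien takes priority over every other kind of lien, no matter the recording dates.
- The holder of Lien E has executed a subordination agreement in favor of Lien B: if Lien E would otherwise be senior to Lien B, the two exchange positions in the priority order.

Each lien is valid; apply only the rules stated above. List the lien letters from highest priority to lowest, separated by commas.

C, A, D, F, B, E

Effective dates after the stated exceptions: E's effective date is 12/11/2015, when work began; F relates back to 12/7/2015 (work commenced).
C is an HOA assessment lien, so it outranks all other liens regardless of date.
The other liens, earliest effective date first: A (7/22/2014), D (12/8/2014), F (12/7/2015), E (12/11/2015), B (12/19/2015).
The subordination applies — E was senior to B — so E and B swap.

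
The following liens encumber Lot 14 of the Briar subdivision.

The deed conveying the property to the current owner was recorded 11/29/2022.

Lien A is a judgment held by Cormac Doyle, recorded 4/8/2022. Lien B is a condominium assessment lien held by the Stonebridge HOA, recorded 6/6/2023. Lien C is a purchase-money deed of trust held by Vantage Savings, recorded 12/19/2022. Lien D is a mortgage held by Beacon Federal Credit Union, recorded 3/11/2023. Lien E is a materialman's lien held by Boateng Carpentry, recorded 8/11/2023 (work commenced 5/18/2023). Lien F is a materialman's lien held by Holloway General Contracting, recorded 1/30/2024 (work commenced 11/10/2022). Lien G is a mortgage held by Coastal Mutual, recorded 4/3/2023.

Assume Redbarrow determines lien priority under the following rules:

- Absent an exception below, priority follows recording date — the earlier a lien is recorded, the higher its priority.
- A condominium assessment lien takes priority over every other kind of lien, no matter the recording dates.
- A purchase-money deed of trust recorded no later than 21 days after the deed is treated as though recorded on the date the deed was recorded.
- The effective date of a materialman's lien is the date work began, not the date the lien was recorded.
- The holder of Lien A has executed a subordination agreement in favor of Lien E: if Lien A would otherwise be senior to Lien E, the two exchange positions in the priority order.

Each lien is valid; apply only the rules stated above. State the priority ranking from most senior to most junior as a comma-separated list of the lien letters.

Adjusting effective dates: C's effective date is the deed date, 11/29/2022; E's effective date is 5/18/2023, when work began; F's effective date is 11/10/2022, when work began.
B, as a condominium assessment lien, has superpriority and ranks first.
Ordering the rest by effective date: A (4/8/2022), F (11/10/2022), C (11/29/2022), D (3/11/2023), G (4/3/2023), E (5/18/2023).
The subordination applies — A was senior to E — so A and E swap.

B, E, F, C, D, G, A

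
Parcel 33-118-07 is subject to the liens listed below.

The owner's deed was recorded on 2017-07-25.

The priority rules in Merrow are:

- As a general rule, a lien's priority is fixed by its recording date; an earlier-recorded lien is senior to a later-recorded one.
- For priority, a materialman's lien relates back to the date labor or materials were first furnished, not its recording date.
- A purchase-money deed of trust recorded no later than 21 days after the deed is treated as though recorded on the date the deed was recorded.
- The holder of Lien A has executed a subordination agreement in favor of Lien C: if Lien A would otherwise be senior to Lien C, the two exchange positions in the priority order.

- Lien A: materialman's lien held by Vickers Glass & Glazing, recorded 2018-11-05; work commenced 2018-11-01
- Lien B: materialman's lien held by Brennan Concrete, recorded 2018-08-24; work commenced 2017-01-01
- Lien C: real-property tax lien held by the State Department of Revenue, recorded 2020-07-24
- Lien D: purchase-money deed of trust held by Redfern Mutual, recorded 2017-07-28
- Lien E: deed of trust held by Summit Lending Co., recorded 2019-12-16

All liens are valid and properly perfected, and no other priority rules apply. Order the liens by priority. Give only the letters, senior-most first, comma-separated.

Adjusting effective dates: A is treated as recorded 2018-11-01, the work-commencement date; B is treated as recorded 2017-01-01, the work-commencement date; D relates back to the deed date 2017-07-25.
Ordering by effective date: B (2017-01-01), D (2017-07-25), A (2018-11-01), E (2019-12-16), C (2020-07-24).
A would otherwise be senior to C, so under the subordination agreement A and C exchange positions.

B, D, C, E, A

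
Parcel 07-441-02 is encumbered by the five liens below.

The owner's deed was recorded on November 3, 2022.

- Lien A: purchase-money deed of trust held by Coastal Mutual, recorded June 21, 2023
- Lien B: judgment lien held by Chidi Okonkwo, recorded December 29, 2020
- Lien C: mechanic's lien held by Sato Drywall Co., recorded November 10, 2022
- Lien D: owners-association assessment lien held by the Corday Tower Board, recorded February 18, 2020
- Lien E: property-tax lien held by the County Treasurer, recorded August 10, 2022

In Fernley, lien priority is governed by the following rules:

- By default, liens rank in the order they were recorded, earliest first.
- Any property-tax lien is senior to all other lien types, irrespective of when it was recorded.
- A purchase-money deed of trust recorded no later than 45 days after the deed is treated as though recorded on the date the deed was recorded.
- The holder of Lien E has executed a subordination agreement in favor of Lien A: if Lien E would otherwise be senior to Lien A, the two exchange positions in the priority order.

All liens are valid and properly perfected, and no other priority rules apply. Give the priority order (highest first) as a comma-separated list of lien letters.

Effective dates after the stated exceptions: A was recorded 230 days after the deed — beyond 45 days — so no relation-back applies.
E is a property-tax lien, so it outranks all other liens regardless of date.
Remaining liens by effective date: D (February 18, 2020), B (December 29, 2020), C (November 10, 2022), A (June 21, 2023).
E would otherwise be senior to A, so under the subordination agreement E and A exchange positions.

A, D, B, C, E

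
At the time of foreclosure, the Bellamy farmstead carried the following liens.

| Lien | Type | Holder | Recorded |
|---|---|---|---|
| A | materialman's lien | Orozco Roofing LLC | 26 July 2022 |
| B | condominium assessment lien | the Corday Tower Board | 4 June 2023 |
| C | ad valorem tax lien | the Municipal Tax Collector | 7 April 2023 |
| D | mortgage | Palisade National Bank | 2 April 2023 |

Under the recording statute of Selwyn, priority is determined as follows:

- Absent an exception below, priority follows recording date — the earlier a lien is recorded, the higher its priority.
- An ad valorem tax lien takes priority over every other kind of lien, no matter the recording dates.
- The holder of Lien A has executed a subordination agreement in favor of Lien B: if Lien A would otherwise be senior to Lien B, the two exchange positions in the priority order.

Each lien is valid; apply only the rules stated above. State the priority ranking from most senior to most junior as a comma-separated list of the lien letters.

C is an ad valorem tax lien and takes priority over every other lien.
Remaining liens by effective date: A (26 July 2022), D (2 April 2023), B (4 June 2023).
Because A would otherwise rank above B, the subordination swaps them.

C, B, D, A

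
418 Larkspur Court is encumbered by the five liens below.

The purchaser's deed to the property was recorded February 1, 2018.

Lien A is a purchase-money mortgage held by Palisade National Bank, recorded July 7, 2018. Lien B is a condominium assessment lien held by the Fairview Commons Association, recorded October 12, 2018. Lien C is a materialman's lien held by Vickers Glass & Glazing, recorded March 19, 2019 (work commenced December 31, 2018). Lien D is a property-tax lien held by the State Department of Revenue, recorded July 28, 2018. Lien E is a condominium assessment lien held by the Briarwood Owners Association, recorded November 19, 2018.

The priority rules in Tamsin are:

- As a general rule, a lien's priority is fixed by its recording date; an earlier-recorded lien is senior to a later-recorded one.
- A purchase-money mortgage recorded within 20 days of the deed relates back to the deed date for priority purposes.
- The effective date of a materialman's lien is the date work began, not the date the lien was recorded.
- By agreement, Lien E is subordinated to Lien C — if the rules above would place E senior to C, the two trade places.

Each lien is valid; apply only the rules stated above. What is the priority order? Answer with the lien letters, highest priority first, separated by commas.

A, D, B, C, E

Adjusting effective dates: A was recorded 156 days after the deed — beyond 20 days — so no relation-back applies; C is treated as recorded December 31, 2018, the work-commencement date.
Sorted by effective date: A (July 7, 2018), D (July 28, 2018), B (October 12, 2018), E (November 19, 2018), C (December 31, 2018).
The subordination applies — E was senior to C — so E and C swap.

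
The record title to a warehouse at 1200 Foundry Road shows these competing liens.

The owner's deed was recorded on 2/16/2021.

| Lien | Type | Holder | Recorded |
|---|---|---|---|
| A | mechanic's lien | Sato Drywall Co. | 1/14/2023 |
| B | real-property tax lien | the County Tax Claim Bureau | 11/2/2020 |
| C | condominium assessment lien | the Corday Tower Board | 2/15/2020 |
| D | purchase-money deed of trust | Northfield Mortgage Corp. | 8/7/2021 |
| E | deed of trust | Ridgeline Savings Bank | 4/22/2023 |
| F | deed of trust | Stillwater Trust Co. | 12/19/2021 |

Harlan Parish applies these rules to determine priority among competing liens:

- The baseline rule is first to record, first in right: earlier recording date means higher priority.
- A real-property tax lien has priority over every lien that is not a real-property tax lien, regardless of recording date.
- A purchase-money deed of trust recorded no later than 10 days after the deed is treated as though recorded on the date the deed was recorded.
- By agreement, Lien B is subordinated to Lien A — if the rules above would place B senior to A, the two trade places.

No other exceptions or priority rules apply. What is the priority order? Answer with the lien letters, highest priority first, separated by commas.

Effective dates: D was recorded 172 days after the deed, outside the 10-day window, so it keeps its recording date.
B is a real-property tax lien, so it outranks all other liens regardless of date.
The other liens, earliest effective date first: C (2/15/2020), D (8/7/2021), F (12/19/2021), A (1/14/2023), E (4/22/2023).
B is senior to A before the subordination, so the two trade places.

A, C, D, F, B, E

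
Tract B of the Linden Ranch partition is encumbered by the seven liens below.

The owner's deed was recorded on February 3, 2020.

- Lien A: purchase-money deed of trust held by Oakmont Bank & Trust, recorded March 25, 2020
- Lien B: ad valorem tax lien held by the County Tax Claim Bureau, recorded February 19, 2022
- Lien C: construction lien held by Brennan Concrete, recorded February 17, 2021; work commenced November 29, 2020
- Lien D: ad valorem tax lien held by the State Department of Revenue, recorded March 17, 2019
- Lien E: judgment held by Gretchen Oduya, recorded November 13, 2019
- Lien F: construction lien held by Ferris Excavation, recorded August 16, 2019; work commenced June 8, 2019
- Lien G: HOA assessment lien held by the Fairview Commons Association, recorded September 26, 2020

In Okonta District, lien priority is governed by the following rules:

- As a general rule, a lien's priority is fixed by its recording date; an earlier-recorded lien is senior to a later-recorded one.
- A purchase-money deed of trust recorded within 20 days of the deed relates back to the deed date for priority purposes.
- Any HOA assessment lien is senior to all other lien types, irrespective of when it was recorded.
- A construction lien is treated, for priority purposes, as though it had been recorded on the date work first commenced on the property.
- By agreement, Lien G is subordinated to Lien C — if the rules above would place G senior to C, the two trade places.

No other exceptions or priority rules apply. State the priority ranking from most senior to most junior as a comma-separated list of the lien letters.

C, D, F, E, A, G, B

Adjusting effective dates: A was recorded 51 days after the deed — beyond 20 days — so no relation-back applies; C relates back to November 29, 2020 (work commenced); F's effective date is June 8, 2019, when work began.
G is an HOA assessment lien and takes priority over every other lien.
Remaining liens by effective date: D (March 17, 2019), F (June 8, 2019), E (November 13, 2019), A (March 25, 2020), C (November 29, 2020), B (February 19, 2022).
The subordination applies — G was senior to C — so G and C swap.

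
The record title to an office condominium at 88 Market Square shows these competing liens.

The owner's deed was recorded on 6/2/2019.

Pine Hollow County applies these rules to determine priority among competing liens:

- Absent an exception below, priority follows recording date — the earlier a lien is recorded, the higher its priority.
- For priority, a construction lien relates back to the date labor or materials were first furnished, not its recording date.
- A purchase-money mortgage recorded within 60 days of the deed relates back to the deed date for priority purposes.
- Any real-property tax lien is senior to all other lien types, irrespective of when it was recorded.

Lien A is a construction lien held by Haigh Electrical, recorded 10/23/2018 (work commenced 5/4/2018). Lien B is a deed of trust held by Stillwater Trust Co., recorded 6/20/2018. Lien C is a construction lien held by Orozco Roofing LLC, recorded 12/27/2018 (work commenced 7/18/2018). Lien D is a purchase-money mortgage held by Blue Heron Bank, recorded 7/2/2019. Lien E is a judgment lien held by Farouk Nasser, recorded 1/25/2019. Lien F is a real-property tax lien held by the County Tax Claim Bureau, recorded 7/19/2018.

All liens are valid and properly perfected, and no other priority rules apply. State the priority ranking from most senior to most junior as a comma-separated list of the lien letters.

F, A, B, C, E, D

Adjusting effective dates: A's effective date is 5/4/2018, when work began; C's effective date is 7/18/2018, when work began; D was recorded within the 60-day window, so its effective date is the deed date 6/2/2019.
F is a real-property tax lien, so it outranks all other liens regardless of date.
Ordering the rest by effective date: A (5/4/2018), B (6/20/2018), C (7/18/2018), E (1/25/2019), D (6/2/2019).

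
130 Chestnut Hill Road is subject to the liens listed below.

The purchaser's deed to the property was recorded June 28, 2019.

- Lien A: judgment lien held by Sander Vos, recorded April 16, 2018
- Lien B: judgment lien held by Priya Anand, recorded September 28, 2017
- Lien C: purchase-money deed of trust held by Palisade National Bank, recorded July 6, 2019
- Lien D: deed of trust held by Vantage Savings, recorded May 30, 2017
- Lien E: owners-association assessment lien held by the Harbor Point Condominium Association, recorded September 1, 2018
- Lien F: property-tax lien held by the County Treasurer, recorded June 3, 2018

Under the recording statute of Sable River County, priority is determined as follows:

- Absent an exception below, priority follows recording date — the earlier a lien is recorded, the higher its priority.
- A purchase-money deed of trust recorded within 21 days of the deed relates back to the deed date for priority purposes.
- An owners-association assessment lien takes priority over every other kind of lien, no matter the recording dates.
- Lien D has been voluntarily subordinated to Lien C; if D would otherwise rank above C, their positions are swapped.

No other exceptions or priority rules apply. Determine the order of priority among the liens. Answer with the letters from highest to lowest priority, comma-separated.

Adjusting effective dates: C relates back to the deed date June 28, 2019.
As an owners-association assessment lien, E is senior to every other lien.
The other liens, earliest effective date first: D (May 30, 2017), B (September 28, 2017), A (April 16, 2018), F (June 3, 2018), C (June 28, 2019).
D would otherwise be senior to C, so under the subordination agreement D and C exchange positions.

E, C, B, A, F, D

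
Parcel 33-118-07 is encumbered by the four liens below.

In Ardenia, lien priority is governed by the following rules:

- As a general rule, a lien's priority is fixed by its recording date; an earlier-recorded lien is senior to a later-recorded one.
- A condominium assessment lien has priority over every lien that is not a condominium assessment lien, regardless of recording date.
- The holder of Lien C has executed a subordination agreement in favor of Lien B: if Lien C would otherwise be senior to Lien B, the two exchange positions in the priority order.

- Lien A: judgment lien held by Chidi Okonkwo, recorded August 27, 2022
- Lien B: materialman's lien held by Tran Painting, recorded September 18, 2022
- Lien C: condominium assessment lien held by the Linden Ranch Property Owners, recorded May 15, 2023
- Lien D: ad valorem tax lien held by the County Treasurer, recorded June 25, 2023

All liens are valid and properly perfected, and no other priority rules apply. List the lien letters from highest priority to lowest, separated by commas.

C is a condominium assessment lien and takes priority over every other lien.
Remaining liens by effective date: A (August 27, 2022), B (September 18, 2022), D (June 25, 2023).
Because C would otherwise rank above B, the subordination swaps them.

B, A, C, D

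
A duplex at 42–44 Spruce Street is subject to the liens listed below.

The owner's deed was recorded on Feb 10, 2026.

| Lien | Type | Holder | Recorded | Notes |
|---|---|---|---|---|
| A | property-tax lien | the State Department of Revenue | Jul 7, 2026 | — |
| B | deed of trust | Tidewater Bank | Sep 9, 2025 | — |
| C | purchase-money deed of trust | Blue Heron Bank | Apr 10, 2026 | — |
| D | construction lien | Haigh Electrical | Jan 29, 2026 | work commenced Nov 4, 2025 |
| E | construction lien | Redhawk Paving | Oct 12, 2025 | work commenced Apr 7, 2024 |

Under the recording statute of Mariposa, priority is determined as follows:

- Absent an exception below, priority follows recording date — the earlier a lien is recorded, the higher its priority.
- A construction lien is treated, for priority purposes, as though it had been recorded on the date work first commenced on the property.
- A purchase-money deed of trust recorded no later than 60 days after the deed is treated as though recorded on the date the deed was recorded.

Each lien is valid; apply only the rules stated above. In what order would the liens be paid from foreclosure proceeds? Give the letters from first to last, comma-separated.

Effective dates: C relates back to the deed date Feb 10, 2026; D's effective date is Nov 4, 2025, when work began; E's effective date is Apr 7, 2024, when work began.
By effective date: E (Apr 7, 2024), B (Sep 9, 2025), D (Nov 4, 2025), C (Feb 10, 2026), A (Jul 7, 2026).

E, B, D, C, A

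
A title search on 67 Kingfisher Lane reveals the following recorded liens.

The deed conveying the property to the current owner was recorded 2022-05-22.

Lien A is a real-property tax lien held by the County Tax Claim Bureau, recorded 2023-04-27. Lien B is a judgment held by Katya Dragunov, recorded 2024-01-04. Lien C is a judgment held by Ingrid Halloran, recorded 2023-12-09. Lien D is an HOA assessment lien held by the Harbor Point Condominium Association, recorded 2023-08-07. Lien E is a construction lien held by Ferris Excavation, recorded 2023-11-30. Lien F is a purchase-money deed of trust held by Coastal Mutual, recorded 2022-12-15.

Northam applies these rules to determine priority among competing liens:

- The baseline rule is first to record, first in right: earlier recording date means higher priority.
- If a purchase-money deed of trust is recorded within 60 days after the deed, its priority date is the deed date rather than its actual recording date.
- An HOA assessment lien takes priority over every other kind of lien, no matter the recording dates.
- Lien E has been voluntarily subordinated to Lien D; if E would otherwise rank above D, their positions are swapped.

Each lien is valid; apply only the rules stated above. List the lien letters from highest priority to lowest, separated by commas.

D, F, A, E, C, B

Effective dates after the stated exceptions: F was recorded 207 days after the deed, outside the 60-day window, so it keeps its recording date.
D is an HOA assessment lien, so it outranks all other liens regardless of date.
Remaining liens by effective date: F (2022-12-15), A (2023-04-27), E (2023-11-30), C (2023-12-09), B (2024-01-04).
E already ranks below D; the subordination has no effect.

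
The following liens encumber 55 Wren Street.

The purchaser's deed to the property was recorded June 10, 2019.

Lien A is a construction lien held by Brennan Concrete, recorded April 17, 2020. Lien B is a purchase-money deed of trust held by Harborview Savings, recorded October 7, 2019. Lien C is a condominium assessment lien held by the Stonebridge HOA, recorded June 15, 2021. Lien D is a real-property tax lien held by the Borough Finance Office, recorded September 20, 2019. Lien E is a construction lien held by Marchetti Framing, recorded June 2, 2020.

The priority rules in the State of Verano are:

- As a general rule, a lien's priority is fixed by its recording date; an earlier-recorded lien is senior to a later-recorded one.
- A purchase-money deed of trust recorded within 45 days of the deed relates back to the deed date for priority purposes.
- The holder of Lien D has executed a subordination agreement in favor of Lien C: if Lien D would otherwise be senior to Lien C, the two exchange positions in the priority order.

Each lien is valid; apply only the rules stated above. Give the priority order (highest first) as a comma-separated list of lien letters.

First, effective dates: B missed the 45-day window (119 days after the deed), so its recording date stands.
Ordering by effective date: D (September 20, 2019), B (October 7, 2019), A (April 17, 2020), E (June 2, 2020), C (June 15, 2021).
Because D would otherwise rank above C, the subordination swaps them.

C, B, A, E, D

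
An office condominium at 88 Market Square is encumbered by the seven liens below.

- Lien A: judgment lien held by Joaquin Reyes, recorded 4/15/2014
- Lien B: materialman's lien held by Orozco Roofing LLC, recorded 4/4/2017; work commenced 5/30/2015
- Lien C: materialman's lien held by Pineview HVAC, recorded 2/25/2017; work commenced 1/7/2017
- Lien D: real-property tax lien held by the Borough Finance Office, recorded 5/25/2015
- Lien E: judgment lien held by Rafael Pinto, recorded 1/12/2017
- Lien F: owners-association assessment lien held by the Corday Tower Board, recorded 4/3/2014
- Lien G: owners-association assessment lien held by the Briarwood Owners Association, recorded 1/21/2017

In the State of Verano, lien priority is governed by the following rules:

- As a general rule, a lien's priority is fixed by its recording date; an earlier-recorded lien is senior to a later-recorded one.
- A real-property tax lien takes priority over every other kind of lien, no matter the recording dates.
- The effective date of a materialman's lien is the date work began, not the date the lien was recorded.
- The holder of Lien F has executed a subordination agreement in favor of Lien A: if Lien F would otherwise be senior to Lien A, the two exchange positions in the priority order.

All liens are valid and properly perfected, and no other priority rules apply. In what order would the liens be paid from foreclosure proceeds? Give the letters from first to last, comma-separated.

D, A, F, B, C, E, G

Effective dates after the stated exceptions: B's effective date is 5/30/2015, when work began; C is treated as recorded 1/7/2017, the work-commencement date.
D is a real-property tax lien and takes priority over every other lien.
Among the remaining liens, by effective date: F (4/3/2014), A (4/15/2014), B (5/30/2015), C (1/7/2017), E (1/12/2017), G (1/21/2017).
F is senior to A before the subordination, so the two trade places.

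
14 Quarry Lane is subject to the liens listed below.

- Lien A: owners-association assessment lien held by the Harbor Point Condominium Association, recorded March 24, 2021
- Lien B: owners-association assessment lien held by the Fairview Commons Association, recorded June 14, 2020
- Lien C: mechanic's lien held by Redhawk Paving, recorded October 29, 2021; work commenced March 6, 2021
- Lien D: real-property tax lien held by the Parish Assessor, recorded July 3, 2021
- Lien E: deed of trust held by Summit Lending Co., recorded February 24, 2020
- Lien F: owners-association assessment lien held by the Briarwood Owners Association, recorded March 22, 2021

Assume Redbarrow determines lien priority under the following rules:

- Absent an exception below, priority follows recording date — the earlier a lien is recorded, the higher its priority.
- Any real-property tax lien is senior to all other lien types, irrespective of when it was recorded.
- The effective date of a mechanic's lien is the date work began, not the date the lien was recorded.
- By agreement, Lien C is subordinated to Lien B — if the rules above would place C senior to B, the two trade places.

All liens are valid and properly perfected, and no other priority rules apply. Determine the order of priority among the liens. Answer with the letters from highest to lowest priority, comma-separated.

First, effective dates: C relates back to March 6, 2021 (work commenced).
D is a real-property tax lien and takes priority over every other lien.
Among the remaining liens, by effective date: E (February 24, 2020), B (June 14, 2020), C (March 6, 2021), F (March 22, 2021), A (March 24, 2021).
Since C is not senior to B, the subordination leaves the order unchanged.

D, E, B, C, F, A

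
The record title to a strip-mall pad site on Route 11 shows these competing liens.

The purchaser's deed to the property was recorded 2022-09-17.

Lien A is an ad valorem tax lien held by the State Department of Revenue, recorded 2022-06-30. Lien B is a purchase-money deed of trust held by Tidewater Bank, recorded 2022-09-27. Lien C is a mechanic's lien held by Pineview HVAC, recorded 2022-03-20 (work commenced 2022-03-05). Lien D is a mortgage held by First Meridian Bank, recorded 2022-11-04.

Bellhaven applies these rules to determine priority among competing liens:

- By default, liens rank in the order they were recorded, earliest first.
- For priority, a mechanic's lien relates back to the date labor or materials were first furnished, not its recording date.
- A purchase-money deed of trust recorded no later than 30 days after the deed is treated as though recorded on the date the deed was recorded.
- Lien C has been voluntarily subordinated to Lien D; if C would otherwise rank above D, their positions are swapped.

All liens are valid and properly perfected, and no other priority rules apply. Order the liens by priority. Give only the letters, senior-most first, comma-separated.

D, A, B, C

Effective dates: B relates back to the deed date 2022-09-17; C is treated as recorded 2022-03-05, the work-commencement date.
By effective date: C (2022-03-05), A (2022-06-30), B (2022-09-17), D (2022-11-04).
The subordination applies — C was senior to D — so C and D swap.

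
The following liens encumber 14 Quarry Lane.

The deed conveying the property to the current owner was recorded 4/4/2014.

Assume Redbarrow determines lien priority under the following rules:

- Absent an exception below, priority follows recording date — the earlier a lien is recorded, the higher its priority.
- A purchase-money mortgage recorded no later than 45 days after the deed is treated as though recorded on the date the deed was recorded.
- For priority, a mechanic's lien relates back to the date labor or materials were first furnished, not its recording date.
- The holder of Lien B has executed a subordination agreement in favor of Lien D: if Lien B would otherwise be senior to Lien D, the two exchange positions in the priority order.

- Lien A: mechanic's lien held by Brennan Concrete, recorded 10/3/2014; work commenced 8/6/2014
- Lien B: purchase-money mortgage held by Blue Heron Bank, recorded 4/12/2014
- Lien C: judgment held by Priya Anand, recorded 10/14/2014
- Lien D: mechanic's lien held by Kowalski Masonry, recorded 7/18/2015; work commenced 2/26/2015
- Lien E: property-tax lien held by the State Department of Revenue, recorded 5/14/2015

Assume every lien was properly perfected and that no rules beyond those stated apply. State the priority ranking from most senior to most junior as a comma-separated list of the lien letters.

Adjusting effective dates: A is treated as recorded 8/6/2014, the work-commencement date; B's effective date is the deed date, 4/4/2014; D is treated as recorded 2/26/2015, the work-commencement date.
By effective date: B (4/4/2014), A (8/6/2014), C (10/14/2014), D (2/26/2015), E (5/14/2015).
The subordination applies — B was senior to D — so B and D swap.

D, A, C, B, E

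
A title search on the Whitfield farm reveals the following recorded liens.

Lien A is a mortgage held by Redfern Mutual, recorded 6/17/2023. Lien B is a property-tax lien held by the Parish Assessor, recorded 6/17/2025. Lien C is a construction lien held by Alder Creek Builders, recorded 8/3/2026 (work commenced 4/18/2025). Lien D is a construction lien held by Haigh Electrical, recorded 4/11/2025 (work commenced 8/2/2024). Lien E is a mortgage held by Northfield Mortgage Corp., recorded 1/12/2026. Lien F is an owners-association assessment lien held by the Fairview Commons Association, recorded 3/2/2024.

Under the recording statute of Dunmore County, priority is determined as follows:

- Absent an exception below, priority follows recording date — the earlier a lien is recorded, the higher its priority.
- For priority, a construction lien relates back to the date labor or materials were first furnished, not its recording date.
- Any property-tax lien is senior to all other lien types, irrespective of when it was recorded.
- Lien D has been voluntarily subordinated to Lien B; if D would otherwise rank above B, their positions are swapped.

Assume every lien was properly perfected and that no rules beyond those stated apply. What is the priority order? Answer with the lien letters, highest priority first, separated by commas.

B, A, F, D, C, E

Adjusting effective dates: C relates back to 4/18/2025 (work commenced); D relates back to 8/2/2024 (work commenced).
B is a property-tax lien and takes priority over every other lien.
Remaining liens by effective date: A (6/17/2023), F (3/2/2024), D (8/2/2024), C (4/18/2025), E (1/12/2026).
D already ranks below B; the subordination has no effect.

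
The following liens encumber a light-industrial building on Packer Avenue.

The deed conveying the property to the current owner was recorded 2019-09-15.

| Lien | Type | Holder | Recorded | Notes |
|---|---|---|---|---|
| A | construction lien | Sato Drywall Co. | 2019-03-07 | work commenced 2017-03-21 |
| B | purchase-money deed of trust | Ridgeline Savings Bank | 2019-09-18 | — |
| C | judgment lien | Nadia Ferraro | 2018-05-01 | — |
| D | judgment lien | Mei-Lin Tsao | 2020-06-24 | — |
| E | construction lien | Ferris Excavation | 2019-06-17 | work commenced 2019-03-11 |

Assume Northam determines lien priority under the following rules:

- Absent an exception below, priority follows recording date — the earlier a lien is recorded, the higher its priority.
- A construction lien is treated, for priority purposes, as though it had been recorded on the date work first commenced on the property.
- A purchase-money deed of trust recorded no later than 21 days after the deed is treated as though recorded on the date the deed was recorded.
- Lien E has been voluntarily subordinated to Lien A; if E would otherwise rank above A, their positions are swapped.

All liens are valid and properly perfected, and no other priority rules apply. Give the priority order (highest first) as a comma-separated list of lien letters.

A, C, E, B, D

First, effective dates: A's effective date is 2017-03-21, when work began; B's effective date is the deed date, 2019-09-15; E's effective date is 2019-03-11, when work began.
Ordering by effective date: A (2017-03-21), C (2018-05-01), E (2019-03-11), B (2019-09-15), D (2020-06-24).
E is already junior to A, so the subordination agreement changes nothing.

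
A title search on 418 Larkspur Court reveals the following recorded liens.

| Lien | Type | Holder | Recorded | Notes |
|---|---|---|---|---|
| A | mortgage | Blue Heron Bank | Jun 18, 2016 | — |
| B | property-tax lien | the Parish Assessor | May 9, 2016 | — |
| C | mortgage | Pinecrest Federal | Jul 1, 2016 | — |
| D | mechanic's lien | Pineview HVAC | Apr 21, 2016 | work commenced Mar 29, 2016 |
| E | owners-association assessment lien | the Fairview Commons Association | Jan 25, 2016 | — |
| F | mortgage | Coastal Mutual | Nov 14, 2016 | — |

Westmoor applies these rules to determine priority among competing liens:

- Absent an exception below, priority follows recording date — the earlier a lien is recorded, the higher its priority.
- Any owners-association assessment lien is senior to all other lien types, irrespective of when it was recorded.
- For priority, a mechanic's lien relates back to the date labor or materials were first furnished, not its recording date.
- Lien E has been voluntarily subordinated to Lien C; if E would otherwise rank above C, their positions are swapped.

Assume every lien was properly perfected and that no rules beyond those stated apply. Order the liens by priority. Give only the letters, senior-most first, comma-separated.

Effective dates: D's effective date is Mar 29, 2016, when work began.
As an owners-association assessment lien, E is senior to every other lien.
Remaining liens by effective date: D (Mar 29, 2016), B (May 9, 2016), A (Jun 18, 2016), C (Jul 1, 2016), F (Nov 14, 2016).
E is senior to C before the subordination, so the two trade places.

C, D, B, A, E, F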